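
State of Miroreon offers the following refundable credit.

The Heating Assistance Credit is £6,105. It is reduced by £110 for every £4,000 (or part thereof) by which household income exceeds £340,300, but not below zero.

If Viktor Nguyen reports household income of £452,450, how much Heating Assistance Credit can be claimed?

£2,915

Heating Assistance Credit: income exceeds £340,300 by £112,150, which is 29 full-or-partial £4,000 increments; reduction = 29 × £110 = £3,190, leaving £2,915.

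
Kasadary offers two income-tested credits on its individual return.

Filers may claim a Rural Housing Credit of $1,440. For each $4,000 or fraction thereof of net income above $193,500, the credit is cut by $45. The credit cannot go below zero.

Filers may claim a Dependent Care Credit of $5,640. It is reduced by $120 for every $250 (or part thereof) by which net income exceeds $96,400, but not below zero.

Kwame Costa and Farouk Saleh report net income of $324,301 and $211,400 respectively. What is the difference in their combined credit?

Kwame ($324,301): Rural Housing Credit: income exceeds $193,500 by $130,801 → 33 increments × $45 = $1,485 ≥ base, so the credit is $0. Dependent Care Credit: income exceeds $96,400 by $227,901 → 912 increments × $120 = $109,440 ≥ base, so the credit is $0. total $0 + $0 = $0
Farouk ($211,400): Rural Housing Credit: income exceeds $193,500 by $17,900, which is 5 full-or-partial $4,000 increments; reduction = 5 × $45 = $225, leaving $1,215. Dependent Care Credit: income exceeds $96,400 by $115,000 → 460 increments × $120 = $55,200 ≥ base, so the credit is $0. total $1,215 + $0 = $1,215
Difference: |$0 − $1,215| = $1,215.

$1,215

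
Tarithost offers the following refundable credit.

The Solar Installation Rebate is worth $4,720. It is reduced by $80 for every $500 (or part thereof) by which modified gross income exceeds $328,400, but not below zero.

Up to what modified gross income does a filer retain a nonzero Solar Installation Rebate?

$357,400

After 58 increments the reduction is 58 × $80 = $4,640, leaving $80; one more increment wipes it out. Increment 58 ends at excess 58 × $500 = $29,000, so the highest qualifying income is $328,400 + $29,000 = $357,400.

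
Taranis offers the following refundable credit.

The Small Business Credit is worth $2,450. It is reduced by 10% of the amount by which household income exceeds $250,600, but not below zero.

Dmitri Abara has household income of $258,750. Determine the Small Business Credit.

Small Business Credit: 10% of the $8,150 excess over $250,600 is $815; credit = $2,450 − $815 = $1,635.

$1,635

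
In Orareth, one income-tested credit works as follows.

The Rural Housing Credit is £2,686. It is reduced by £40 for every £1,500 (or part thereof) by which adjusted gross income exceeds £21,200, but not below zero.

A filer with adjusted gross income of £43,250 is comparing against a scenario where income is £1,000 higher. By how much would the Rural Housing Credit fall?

£40

At £43,250 — income exceeds £21,200 by £22,050, which is 15 full-or-partial £1,500 increments; reduction = 15 × £40 = £600, leaving £2,086.
At £44,250 — income exceeds £21,200 by £23,050, which is 16 full-or-partial £1,500 increments; reduction = 16 × £40 = £640, leaving £2,046.
Lost: £2,086 − £2,046 = £40.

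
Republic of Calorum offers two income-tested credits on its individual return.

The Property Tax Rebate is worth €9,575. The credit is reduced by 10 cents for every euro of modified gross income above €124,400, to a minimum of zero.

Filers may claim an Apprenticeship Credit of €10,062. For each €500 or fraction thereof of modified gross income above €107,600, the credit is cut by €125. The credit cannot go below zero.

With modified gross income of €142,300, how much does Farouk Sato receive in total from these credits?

Property Tax Rebate: 10% of the €17,900 excess over €124,400 is €1,790; credit = €9,575 − €1,790 = €7,785.
Apprenticeship Credit: income exceeds €107,600 by €34,700, which is 70 full-or-partial €500 increments; reduction = 70 × €125 = €8,750, leaving €1,312.
Total: €7,785 + €1,312 = €9,097.

€9,097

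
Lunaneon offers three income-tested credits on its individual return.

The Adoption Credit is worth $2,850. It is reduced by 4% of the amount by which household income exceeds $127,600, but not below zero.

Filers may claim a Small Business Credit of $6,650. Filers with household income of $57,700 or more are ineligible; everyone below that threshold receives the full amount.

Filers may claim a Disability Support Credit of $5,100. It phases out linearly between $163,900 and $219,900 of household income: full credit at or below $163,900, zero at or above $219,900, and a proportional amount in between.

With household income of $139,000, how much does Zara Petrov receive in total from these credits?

Adoption Credit: 4% of the $11,400 excess over $127,600 is $456; credit = $2,850 − $456 = $2,394.
Small Business Credit: $139,000 meets or exceeds the $57,700 cutoff, so the credit is $0.
Disability Support Credit: $139,000 is at or below the $163,900 threshold, so the full $5,100 applies.
Total: $2,394 + $0 + $5,100 = $7,494.

$7,494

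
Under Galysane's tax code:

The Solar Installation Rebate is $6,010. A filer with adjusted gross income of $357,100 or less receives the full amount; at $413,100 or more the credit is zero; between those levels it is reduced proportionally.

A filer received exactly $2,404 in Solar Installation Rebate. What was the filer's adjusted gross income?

$2,404 is 2,404/6,010 of the full $6,010, so 3,606/6,010 of the $56,000 range has been used: income = $357,100 + $56,000 × 3,606/6,010 = $390,700.

$390,700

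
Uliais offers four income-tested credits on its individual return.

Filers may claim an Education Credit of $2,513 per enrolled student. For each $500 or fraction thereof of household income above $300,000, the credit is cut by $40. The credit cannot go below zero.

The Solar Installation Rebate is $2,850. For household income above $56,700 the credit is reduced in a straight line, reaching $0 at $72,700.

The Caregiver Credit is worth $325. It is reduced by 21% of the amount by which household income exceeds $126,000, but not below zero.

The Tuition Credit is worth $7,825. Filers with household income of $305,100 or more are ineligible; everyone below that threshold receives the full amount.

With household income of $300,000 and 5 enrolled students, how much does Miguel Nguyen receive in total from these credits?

Education Credit: base = 5 × $2,513 = $12,565. $300,000 is at or below the $300,000 threshold, so the full $12,565 applies.
Solar Installation Rebate: $300,000 is at or above $72,700, so the credit is $0.
Caregiver Credit: 21% of the $174,000 excess over $126,000 is $36,540 ≥ base, so the credit is $0.
Tuition Credit: $300,000 is below the $305,100 cutoff, so the full $7,825 applies.
Total: $12,565 + $0 + $0 + $7,825 = $20,390.

$20,390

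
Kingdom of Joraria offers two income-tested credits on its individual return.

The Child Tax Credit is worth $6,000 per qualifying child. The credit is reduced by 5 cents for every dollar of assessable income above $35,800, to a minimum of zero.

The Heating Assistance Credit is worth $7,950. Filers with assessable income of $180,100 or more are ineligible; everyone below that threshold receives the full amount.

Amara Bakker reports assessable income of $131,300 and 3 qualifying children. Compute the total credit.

Child Tax Credit: base = 3 × $6,000 = $18,000. 5% of the $95,500 excess over $35,800 is $4,775; credit = $18,000 − $4,775 = $13,225.
Heating Assistance Credit: $131,300 is below the $180,100 cutoff, so the full $7,950 applies.
Total: $13,225 + $7,950 = $21,175.

$21,175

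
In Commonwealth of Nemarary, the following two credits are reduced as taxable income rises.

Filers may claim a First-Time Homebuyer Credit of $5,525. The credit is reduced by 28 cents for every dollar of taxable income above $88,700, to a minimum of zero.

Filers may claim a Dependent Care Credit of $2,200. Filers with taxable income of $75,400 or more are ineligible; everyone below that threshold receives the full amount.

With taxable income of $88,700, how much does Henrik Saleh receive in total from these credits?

$5,525

First-Time Homebuyer Credit: $88,700 is at or below the $88,700 threshold, so the full $5,525 applies.
Dependent Care Credit: $88,700 meets or exceeds the $75,400 cutoff, so the credit is $0.
Total: $5,525 + $0 = $5,525.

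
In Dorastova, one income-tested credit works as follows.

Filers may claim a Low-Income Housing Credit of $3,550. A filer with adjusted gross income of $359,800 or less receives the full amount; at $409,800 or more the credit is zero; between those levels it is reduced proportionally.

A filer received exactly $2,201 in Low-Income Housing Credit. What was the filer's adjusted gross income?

$378,800

$2,201 is 2,201/3,550 of the full $3,550, so 1,349/3,550 of the $50,000 range has been used: income = $359,800 + $50,000 × 1,349/3,550 = $378,800.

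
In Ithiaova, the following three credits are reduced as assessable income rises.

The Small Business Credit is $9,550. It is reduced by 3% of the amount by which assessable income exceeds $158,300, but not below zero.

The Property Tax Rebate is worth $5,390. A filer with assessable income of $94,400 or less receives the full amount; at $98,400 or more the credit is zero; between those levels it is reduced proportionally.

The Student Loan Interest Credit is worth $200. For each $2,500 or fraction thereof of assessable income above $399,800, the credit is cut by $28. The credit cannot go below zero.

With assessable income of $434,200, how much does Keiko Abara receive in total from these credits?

Small Business Credit: 3% of the $275,900 excess over $158,300 is $8,277; credit = $9,550 − $8,277 = $1,273.
Property Tax Rebate: $434,200 is at or above $98,400, so the credit is $0.
Student Loan Interest Credit: income exceeds $399,800 by $34,400 → 14 increments × $28 = $392 ≥ base, so the credit is $0.
Total: $1,273 + $0 + $0 = $1,273.

$1,273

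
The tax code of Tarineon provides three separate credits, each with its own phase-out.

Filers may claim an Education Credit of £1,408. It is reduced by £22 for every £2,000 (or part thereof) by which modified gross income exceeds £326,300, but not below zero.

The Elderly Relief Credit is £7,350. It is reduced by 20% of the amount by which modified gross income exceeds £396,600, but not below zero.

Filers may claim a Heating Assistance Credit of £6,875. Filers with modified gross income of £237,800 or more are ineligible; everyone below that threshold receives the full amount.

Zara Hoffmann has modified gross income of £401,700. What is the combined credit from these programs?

Education Credit: income exceeds £326,300 by £75,400, which is 38 full-or-partial £2,000 increments; reduction = 38 × £22 = £836, leaving £572.
Elderly Relief Credit: 20% of the £5,100 excess over £396,600 is £1,020; credit = £7,350 − £1,020 = £6,330.
Heating Assistance Credit: £401,700 meets or exceeds the £237,800 cutoff, so the credit is £0.
Total: £572 + £6,330 + £0 = £6,902.

£6,902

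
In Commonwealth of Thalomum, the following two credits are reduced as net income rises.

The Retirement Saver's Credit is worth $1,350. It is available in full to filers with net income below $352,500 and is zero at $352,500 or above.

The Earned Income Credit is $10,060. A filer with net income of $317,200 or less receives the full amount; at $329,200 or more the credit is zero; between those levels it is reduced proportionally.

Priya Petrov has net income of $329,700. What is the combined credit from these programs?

Retirement Saver's Credit: $329,700 is below the $352,500 cutoff, so the full $1,350 applies.
Earned Income Credit: $329,700 is at or above $329,200, so the credit is $0.
Total: $1,350 + $0 = $1,350.

$1,350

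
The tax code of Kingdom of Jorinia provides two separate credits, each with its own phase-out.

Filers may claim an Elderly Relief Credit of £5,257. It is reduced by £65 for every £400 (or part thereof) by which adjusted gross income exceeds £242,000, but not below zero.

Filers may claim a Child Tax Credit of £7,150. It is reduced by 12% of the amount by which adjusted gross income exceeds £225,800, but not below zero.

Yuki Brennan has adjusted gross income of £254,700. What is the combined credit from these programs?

Elderly Relief Credit: income exceeds £242,000 by £12,700, which is 32 full-or-partial £400 increments; reduction = 32 × £65 = £2,080, leaving £3,177.
Child Tax Credit: 12% of the £28,900 excess over £225,800 is £3,468; credit = £7,150 − £3,468 = £3,682.
Total: £3,177 + £3,682 = £6,859.

£6,859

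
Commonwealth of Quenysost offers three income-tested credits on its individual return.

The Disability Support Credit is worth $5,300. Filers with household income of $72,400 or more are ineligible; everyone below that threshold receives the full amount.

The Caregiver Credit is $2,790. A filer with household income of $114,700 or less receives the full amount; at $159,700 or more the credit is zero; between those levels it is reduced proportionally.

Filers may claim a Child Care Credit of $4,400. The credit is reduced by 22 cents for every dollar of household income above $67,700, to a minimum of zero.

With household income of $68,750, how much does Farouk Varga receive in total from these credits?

$12,259

Disability Support Credit: $68,750 is below the $72,400 cutoff, so the full $5,300 applies.
Caregiver Credit: $68,750 is at or below the $114,700 threshold, so the full $2,790 applies.
Child Care Credit: 22% of the $1,050 excess over $67,700 is $231; credit = $4,400 − $231 = $4,169.
Total: $5,300 + $2,790 + $4,169 = $12,259.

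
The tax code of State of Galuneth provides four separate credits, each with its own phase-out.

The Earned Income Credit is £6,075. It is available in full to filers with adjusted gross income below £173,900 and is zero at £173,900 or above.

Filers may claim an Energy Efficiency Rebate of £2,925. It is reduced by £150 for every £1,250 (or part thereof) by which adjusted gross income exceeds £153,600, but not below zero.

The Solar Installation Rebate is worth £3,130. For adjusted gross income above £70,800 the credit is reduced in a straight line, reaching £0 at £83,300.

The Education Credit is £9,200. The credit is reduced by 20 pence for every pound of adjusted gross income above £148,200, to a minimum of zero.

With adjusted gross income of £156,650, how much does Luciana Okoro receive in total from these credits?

£16,060

Earned Income Credit: £156,650 is below the £173,900 cutoff, so the full £6,075 applies.
Energy Efficiency Rebate: income exceeds £153,600 by £3,050, which is 3 full-or-partial £1,250 increments; reduction = 3 × £150 = £450, leaving £2,475.
Solar Installation Rebate: £156,650 is at or above £83,300, so the credit is £0.
Education Credit: 20% of the £8,450 excess over £148,200 is £1,690; credit = £9,200 − £1,690 = £7,510.
Total: £6,075 + £2,475 + £0 + £7,510 = £16,060.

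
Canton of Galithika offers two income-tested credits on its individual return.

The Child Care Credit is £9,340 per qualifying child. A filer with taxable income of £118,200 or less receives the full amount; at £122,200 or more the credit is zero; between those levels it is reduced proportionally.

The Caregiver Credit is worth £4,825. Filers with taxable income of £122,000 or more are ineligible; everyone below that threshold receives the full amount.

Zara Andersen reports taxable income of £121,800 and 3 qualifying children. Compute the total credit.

Child Care Credit: base = 3 × £9,340 = £28,020. £121,800 is £3,600 into a £4,000 phase-out range, leaving 400/4,000 of the credit: £28,020 × 400/4,000 = £2,802.
Caregiver Credit: £121,800 is below the £122,000 cutoff, so the full £4,825 applies.
Total: £2,802 + £4,825 = £7,627.

£7,627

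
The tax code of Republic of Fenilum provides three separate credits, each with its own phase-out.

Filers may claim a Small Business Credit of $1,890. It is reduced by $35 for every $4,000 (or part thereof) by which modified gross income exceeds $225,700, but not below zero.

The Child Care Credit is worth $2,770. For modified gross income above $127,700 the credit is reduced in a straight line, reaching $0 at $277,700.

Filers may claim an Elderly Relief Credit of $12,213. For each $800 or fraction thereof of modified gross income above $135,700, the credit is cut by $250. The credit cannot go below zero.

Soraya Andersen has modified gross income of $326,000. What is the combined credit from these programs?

Small Business Credit: income exceeds $225,700 by $100,300, which is 26 full-or-partial $4,000 increments; reduction = 26 × $35 = $910, leaving $980.
Child Care Credit: $326,000 is at or above $277,700, so the credit is $0.
Elderly Relief Credit: income exceeds $135,700 by $190,300 → 238 increments × $250 = $59,500 ≥ base, so the credit is $0.
Total: $980 + $0 + $0 = $980.

$980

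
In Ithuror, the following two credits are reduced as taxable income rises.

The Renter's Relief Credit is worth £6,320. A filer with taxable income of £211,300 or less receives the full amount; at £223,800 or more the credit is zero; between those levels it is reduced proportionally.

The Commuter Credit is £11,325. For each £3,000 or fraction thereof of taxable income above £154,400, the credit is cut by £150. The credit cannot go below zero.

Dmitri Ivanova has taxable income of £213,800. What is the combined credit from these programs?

Renter's Relief Credit: £213,800 is £2,500 into a £12,500 phase-out range, leaving 10,000/12,500 of the credit: £6,320 × 10,000/12,500 = £5,056.
Commuter Credit: income exceeds £154,400 by £59,400, which is 20 full-or-partial £3,000 increments; reduction = 20 × £150 = £3,000, leaving £8,325.
Total: £5,056 + £8,325 = £13,381.

£13,381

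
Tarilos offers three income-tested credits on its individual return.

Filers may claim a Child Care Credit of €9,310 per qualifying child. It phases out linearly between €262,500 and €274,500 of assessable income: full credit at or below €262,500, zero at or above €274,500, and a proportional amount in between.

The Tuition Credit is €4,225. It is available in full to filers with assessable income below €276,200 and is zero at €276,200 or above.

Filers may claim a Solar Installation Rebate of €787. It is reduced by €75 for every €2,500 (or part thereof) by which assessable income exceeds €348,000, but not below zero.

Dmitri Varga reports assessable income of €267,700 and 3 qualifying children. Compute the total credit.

Child Care Credit: base = 3 × €9,310 = €27,930. €267,700 is €5,200 into a €12,000 phase-out range, leaving 6,800/12,000 of the credit: €27,930 × 6,800/12,000 = €15,827.
Tuition Credit: €267,700 is below the €276,200 cutoff, so the full €4,225 applies.
Solar Installation Rebate: €267,700 is at or below the €348,000 threshold, so the full €787 applies.
Total: €15,827 + €4,225 + €787 = €20,839.

€20,839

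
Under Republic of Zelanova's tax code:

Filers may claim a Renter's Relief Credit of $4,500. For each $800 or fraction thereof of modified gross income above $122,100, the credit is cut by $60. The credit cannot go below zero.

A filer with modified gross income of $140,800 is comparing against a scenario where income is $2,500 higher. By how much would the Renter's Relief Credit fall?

At $140,800 — income exceeds $122,100 by $18,700, which is 24 full-or-partial $800 increments; reduction = 24 × $60 = $1,440, leaving $3,060.
At $143,300 — income exceeds $122,100 by $21,200, which is 27 full-or-partial $800 increments; reduction = 27 × $60 = $1,620, leaving $2,880.
Lost: $3,060 − $2,880 = $180.

$180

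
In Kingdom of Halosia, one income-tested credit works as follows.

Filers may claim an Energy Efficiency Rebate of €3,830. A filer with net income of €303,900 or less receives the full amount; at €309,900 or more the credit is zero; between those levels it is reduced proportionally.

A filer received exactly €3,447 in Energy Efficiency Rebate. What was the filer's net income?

€3,447 is 3,447/3,830 of the full €3,830, so 383/3,830 of the €6,000 range has been used: income = €303,900 + €6,000 × 383/3,830 = €304,500.

€304,500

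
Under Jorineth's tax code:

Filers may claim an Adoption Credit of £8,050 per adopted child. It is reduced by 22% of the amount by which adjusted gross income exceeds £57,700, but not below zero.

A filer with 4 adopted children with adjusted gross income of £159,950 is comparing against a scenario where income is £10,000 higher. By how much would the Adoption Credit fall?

At £159,950 — base = 4 × £8,050 = £32,200. 22% of the £102,250 excess over £57,700 is £22,495; credit = £32,200 − £22,495 = £9,705.
At £169,950 — base = 4 × £8,050 = £32,200. 22% of the £112,250 excess over £57,700 is £24,695; credit = £32,200 − £24,695 = £7,505.
Lost: £9,705 − £7,505 = £2,200.

£2,200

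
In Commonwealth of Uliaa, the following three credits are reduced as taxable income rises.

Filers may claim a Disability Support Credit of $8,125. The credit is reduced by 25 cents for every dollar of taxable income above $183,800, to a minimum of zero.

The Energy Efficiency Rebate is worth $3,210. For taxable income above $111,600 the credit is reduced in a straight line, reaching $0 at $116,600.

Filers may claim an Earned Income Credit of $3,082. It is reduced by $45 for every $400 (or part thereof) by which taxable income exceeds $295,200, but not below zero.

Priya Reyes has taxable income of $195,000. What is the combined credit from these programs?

$8,407

Disability Support Credit: 25% of the $11,200 excess over $183,800 is $2,800; credit = $8,125 − $2,800 = $5,325.
Energy Efficiency Rebate: $195,000 is at or above $116,600, so the credit is $0.
Earned Income Credit: $195,000 is at or below the $295,200 threshold, so the full $3,082 applies.
Total: $5,325 + $0 + $3,082 = $8,407.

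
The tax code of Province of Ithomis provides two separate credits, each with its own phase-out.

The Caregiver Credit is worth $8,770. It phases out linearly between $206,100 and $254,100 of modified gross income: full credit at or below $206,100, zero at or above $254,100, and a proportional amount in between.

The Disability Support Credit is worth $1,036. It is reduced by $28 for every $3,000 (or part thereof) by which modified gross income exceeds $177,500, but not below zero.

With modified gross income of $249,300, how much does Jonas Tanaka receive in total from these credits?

Caregiver Credit: $249,300 is $43,200 into a $48,000 phase-out range, leaving 4,800/48,000 of the credit: $8,770 × 4,800/48,000 = $877.
Disability Support Credit: income exceeds $177,500 by $71,800, which is 24 full-or-partial $3,000 increments; reduction = 24 × $28 = $672, leaving $364.
Total: $877 + $364 = $1,241.

$1,241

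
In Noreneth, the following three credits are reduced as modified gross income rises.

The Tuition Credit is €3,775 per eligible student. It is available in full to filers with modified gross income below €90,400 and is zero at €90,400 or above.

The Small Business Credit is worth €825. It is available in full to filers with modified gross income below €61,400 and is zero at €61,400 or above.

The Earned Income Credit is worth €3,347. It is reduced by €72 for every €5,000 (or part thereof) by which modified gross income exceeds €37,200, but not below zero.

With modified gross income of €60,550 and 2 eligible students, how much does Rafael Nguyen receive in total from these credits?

Tuition Credit: base = 2 × €3,775 = €7,550. €60,550 is below the €90,400 cutoff, so the full €7,550 applies.
Small Business Credit: €60,550 is below the €61,400 cutoff, so the full €825 applies.
Earned Income Credit: income exceeds €37,200 by €23,350, which is 5 full-or-partial €5,000 increments; reduction = 5 × €72 = €360, leaving €2,987.
Total: €7,550 + €825 + €2,987 = €11,362.

€11,362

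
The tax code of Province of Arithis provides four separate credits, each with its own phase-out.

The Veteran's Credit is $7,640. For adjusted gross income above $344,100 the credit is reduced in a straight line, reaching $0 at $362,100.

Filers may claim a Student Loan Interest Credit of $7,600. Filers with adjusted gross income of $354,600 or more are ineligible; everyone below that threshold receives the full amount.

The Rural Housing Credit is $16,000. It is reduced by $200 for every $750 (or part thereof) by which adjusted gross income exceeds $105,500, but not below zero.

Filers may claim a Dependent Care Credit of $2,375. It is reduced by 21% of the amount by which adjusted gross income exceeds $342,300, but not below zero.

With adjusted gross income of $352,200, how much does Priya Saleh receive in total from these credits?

$12,098

Veteran's Credit: $352,200 is $8,100 into a $18,000 phase-out range, leaving 9,900/18,000 of the credit: $7,640 × 9,900/18,000 = $4,202.
Student Loan Interest Credit: $352,200 is below the $354,600 cutoff, so the full $7,600 applies.
Rural Housing Credit: income exceeds $105,500 by $246,700 → 329 increments × $200 = $65,800 ≥ base, so the credit is $0.
Dependent Care Credit: 21% of the $9,900 excess over $342,300 is $2,079; credit = $2,375 − $2,079 = $296.
Total: $4,202 + $7,600 + $0 + $296 = $12,098.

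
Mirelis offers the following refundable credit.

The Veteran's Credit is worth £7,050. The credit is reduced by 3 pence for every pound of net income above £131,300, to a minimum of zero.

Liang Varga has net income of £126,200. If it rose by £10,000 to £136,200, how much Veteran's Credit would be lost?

£147

At £126,200 — £126,200 is at or below the £131,300 threshold, so the full £7,050 applies.
At £136,200 — 3% of the £4,900 excess over £131,300 is £147; credit = £7,050 − £147 = £6,903.
Lost: £7,050 − £6,903 = £147.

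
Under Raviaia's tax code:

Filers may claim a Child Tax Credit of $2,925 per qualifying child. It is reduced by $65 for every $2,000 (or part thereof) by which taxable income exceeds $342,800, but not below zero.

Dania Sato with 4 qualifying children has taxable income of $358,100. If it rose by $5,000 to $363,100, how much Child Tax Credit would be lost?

At $358,100 — base = 4 × $2,925 = $11,700. income exceeds $342,800 by $15,300, which is 8 full-or-partial $2,000 increments; reduction = 8 × $65 = $520, leaving $11,180.
At $363,100 — base = 4 × $2,925 = $11,700. income exceeds $342,800 by $20,300, which is 11 full-or-partial $2,000 increments; reduction = 11 × $65 = $715, leaving $10,985.
Lost: $11,180 − $10,985 = $195.

$195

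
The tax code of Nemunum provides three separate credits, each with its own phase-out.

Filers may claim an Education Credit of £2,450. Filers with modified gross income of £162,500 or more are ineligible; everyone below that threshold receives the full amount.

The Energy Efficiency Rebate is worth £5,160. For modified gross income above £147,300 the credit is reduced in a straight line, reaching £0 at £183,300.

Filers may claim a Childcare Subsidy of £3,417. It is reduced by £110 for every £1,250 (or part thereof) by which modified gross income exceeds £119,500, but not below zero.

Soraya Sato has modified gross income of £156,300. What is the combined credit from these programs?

Education Credit: £156,300 is below the £162,500 cutoff, so the full £2,450 applies.
Energy Efficiency Rebate: £156,300 is £9,000 into a £36,000 phase-out range, leaving 27,000/36,000 of the credit: £5,160 × 27,000/36,000 = £3,870.
Childcare Subsidy: income exceeds £119,500 by £36,800, which is 30 full-or-partial £1,250 increments; reduction = 30 × £110 = £3,300, leaving £117.
Total: £2,450 + £3,870 + £117 = £6,437.

£6,437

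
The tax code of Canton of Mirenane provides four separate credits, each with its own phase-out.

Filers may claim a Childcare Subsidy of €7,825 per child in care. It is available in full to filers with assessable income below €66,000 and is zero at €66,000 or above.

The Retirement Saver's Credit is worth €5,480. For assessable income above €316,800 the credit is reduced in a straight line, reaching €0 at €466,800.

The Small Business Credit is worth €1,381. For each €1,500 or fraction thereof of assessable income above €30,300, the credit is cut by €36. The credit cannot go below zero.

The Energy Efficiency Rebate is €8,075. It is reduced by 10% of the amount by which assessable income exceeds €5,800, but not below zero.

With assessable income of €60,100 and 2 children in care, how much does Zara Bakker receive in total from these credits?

Childcare Subsidy: base = 2 × €7,825 = €15,650. €60,100 is below the €66,000 cutoff, so the full €15,650 applies.
Retirement Saver's Credit: €60,100 is at or below the €316,800 threshold, so the full €5,480 applies.
Small Business Credit: income exceeds €30,300 by €29,800, which is 20 full-or-partial €1,500 increments; reduction = 20 × €36 = €720, leaving €661.
Energy Efficiency Rebate: 10% of the €54,300 excess over €5,800 is €5,430; credit = €8,075 − €5,430 = €2,645.
Total: €15,650 + €5,480 + €661 + €2,645 = €24,436.

€24,436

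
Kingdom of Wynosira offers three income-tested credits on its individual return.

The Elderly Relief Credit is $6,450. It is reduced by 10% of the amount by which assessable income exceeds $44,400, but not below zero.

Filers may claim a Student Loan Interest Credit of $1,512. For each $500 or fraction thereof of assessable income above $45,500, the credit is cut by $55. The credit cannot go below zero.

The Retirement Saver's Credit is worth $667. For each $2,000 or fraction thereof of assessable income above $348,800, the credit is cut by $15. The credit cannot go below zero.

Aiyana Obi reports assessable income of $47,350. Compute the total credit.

$8,114

Elderly Relief Credit: 10% of the $2,950 excess over $44,400 is $295; credit = $6,450 − $295 = $6,155.
Student Loan Interest Credit: income exceeds $45,500 by $1,850, which is 4 full-or-partial $500 increments; reduction = 4 × $55 = $220, leaving $1,292.
Retirement Saver's Credit: $47,350 is at or below the $348,800 threshold, so the full $667 applies.
Total: $6,155 + $1,292 + $667 = $8,114.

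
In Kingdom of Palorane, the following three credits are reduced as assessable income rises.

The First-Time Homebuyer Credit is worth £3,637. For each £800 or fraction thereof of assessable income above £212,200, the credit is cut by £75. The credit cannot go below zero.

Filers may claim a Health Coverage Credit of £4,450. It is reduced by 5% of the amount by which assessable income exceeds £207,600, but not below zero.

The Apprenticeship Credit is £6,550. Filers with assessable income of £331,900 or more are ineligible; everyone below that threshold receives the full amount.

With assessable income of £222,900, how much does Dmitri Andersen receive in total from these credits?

First-Time Homebuyer Credit: income exceeds £212,200 by £10,700, which is 14 full-or-partial £800 increments; reduction = 14 × £75 = £1,050, leaving £2,587.
Health Coverage Credit: 5% of the £15,300 excess over £207,600 is £765; credit = £4,450 − £765 = £3,685.
Apprenticeship Credit: £222,900 is below the £331,900 cutoff, so the full £6,550 applies.
Total: £2,587 + £3,685 + £6,550 = £12,822.

£12,822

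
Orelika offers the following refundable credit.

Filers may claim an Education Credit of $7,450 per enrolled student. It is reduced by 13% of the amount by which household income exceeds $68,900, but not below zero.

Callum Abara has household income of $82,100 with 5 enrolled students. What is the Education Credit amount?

$35,534

Education Credit: base = 5 × $7,450 = $37,250. 13% of the $13,200 excess over $68,900 is $1,716; credit = $37,250 − $1,716 = $35,534.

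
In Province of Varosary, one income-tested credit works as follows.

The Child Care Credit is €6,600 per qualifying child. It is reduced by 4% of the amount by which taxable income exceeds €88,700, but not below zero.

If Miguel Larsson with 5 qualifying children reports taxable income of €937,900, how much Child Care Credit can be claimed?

Child Care Credit: base = 5 × €6,600 = €33,000. 4% of the €849,200 excess over €88,700 is €33,968 ≥ base, so the credit is €0.

€0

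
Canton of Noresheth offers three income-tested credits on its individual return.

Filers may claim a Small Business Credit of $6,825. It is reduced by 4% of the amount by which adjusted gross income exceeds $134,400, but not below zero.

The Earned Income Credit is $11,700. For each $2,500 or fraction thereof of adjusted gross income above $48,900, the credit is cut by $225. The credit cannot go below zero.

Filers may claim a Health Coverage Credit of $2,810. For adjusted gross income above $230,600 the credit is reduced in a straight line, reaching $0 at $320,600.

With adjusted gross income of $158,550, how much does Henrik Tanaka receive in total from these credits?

$10,469

Small Business Credit: 4% of the $24,150 excess over $134,400 is $966; credit = $6,825 − $966 = $5,859.
Earned Income Credit: income exceeds $48,900 by $109,650, which is 44 full-or-partial $2,500 increments; reduction = 44 × $225 = $9,900, leaving $1,800.
Health Coverage Credit: $158,550 is at or below the $230,600 threshold, so the full $2,810 applies.
Total: $5,859 + $1,800 + $2,810 = $10,469.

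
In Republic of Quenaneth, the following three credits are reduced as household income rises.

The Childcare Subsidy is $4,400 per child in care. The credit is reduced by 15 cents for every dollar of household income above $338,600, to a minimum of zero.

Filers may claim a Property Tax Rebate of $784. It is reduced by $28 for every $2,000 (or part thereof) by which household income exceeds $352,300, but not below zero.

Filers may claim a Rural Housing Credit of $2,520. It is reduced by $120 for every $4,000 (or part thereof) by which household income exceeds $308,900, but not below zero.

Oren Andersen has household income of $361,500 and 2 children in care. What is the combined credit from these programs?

Childcare Subsidy: base = 2 × $4,400 = $8,800. 15% of the $22,900 excess over $338,600 is $3,435; credit = $8,800 − $3,435 = $5,365.
Property Tax Rebate: income exceeds $352,300 by $9,200, which is 5 full-or-partial $2,000 increments; reduction = 5 × $28 = $140, leaving $644.
Rural Housing Credit: income exceeds $308,900 by $52,600, which is 14 full-or-partial $4,000 increments; reduction = 14 × $120 = $1,680, leaving $840.
Total: $5,365 + $644 + $840 = $6,849.

$6,849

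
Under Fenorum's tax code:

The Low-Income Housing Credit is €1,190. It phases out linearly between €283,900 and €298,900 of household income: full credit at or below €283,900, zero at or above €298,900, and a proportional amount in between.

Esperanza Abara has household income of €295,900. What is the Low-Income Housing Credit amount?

Low-Income Housing Credit: €295,900 is €12,000 into a €15,000 phase-out range, leaving 3,000/15,000 of the credit: €1,190 × 3,000/15,000 = €238.

€238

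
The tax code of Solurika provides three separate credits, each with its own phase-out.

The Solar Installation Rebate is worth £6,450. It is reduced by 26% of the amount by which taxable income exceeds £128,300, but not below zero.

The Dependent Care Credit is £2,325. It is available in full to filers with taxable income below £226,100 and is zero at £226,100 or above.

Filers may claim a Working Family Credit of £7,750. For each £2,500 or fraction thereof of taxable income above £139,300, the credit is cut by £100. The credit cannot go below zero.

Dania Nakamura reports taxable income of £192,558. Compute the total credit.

£7,875

Solar Installation Rebate: 26% of the £64,258 excess over £128,300 is £16,707.08 ≥ base, so the credit is £0.
Dependent Care Credit: £192,558 is below the £226,100 cutoff, so the full £2,325 applies.
Working Family Credit: income exceeds £139,300 by £53,258, which is 22 full-or-partial £2,500 increments; reduction = 22 × £100 = £2,200, leaving £5,550.
Total: £0 + £2,325 + £5,550 = £7,875.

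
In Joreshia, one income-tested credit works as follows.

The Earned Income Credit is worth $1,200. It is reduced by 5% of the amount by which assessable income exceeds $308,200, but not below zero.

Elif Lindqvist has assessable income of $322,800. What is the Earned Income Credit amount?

$470

Earned Income Credit: 5% of the $14,600 excess over $308,200 is $730; credit = $1,200 − $730 = $470.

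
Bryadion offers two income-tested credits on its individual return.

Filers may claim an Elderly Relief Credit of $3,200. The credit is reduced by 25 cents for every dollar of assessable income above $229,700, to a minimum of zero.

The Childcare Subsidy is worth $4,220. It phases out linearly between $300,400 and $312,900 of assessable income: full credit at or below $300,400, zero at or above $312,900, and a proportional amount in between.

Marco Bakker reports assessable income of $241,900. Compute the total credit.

$4,370

Elderly Relief Credit: 25% of the $12,200 excess over $229,700 is $3,050; credit = $3,200 − $3,050 = $150.
Childcare Subsidy: $241,900 is at or below the $300,400 threshold, so the full $4,220 applies.
Total: $150 + $4,220 = $4,370.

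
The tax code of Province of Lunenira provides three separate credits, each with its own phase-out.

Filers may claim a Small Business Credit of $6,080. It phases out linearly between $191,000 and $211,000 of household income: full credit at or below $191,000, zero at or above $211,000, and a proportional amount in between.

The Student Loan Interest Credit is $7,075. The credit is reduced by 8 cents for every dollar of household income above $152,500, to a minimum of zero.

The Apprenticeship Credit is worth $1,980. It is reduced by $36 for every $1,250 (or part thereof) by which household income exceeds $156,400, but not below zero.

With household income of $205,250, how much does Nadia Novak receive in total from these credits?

$5,143

Small Business Credit: $205,250 is $14,250 into a $20,000 phase-out range, leaving 5,750/20,000 of the credit: $6,080 × 5,750/20,000 = $1,748.
Student Loan Interest Credit: 8% of the $52,750 excess over $152,500 is $4,220; credit = $7,075 − $4,220 = $2,855.
Apprenticeship Credit: income exceeds $156,400 by $48,850, which is 40 full-or-partial $1,250 increments; reduction = 40 × $36 = $1,440, leaving $540.
Total: $1,748 + $2,855 + $540 = $5,143.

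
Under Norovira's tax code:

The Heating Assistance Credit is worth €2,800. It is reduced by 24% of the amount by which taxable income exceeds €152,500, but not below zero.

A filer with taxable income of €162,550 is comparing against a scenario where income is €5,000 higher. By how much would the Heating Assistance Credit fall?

€388

At €162,550 — 24% of the €10,050 excess over €152,500 is €2,412; credit = €2,800 − €2,412 = €388.
At €167,550 — 24% of the €15,050 excess over €152,500 is €3,612 ≥ base, so the credit is €0.
Lost: €388 − €0 = €388.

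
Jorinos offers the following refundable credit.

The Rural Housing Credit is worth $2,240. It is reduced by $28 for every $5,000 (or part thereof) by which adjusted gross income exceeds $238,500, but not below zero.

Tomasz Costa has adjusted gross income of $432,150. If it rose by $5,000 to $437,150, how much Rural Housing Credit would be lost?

$28

At $432,150 — income exceeds $238,500 by $193,650, which is 39 full-or-partial $5,000 increments; reduction = 39 × $28 = $1,092, leaving $1,148.
At $437,150 — income exceeds $238,500 by $198,650, which is 40 full-or-partial $5,000 increments; reduction = 40 × $28 = $1,120, leaving $1,120.
Lost: $1,148 − $1,120 = $28.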